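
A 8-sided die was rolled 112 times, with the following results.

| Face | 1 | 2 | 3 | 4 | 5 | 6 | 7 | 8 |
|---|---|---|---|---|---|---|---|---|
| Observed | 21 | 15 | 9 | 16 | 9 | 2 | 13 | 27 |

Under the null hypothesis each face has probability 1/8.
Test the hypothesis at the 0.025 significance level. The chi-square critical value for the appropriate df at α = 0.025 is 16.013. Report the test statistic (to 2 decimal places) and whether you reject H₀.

29.86; reject

Expected count for each of the 8 categories: 112/8 = 14.
χ² = (21−14)²/14 + (15−14)²/14 + (9−14)²/14 + (16−14)²/14 + (9−14)²/14 + (2−14)²/14 + (13−14)²/14 + (27−14)²/14
   = 3.500 + 0.071 + 1.786 + 0.286 + 1.786 + 10.286 + 0.071 + 12.071
Sum = 29.86
df = 7. Since 29.86 > 16.013, we reject H₀.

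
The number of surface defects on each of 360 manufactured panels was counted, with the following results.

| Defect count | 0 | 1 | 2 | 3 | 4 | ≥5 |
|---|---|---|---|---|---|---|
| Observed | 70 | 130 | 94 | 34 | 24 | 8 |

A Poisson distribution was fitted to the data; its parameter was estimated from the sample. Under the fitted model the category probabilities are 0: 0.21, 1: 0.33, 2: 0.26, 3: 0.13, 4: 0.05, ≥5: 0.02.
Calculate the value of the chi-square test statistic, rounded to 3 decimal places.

Expected counts E_i = n·p_i: 360×0.21 = 75.6, 360×0.33 = 118.8, 360×0.26 = 93.6, 360×0.13 = 46.8, 360×0.05 = 18, 360×0.02 = 7.2.
cat         O        E   (O−E)²/E
0          70     75.6     0.4148
1         130    118.8     1.0559
2          94     93.6     0.0017
3          34     46.8     3.5009
4          24       18     2.0000
≥5          8      7.2     0.0889
Sum = 7.062

7.062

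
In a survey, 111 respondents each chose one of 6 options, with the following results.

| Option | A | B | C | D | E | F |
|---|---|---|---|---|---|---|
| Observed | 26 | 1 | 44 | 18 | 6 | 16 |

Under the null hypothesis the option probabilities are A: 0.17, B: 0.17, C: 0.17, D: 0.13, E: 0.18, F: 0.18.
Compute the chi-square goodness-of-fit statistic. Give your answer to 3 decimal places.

64.542

Expected counts E_i = n·p_i: 111×0.17 = 18.87, 111×0.17 = 18.87, 111×0.17 = 18.87, 111×0.13 = 14.43, 111×0.18 = 19.98, 111×0.18 = 19.98.
cat         O        E   (O−E)²/E
A          26    18.87     2.6941
B           1    18.87    16.9230
C          44    18.87    33.4667
D          18    14.43     0.8832
E           6    19.98     9.7818
F          16    19.98     0.7928
Sum = 64.542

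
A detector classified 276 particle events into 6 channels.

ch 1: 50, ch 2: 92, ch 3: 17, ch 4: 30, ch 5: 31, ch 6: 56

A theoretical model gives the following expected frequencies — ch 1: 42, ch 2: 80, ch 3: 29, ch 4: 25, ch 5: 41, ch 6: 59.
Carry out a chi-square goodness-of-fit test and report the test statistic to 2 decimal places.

cat         O        E   (O−E)²/E
ch 1       50       42      1.524
ch 2       92       80      1.800
ch 3       17       29      4.966
ch 4       30       25      1.000
ch 5       31       41      2.439
ch 6       56       59      0.153
Sum = 11.88

11.88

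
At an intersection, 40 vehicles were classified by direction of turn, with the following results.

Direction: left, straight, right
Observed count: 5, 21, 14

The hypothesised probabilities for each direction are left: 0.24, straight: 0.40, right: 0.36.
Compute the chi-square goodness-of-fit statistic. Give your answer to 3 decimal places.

Expected counts E_i = n·p_i: 40×0.24 = 9.6, 40×0.40 = 16, 40×0.36 = 14.4.
cat           O        E   (O−E)²/E
left          5      9.6     2.2042
straight     21       16     1.5625
right        14     14.4     0.0111
Sum = 3.778

3.778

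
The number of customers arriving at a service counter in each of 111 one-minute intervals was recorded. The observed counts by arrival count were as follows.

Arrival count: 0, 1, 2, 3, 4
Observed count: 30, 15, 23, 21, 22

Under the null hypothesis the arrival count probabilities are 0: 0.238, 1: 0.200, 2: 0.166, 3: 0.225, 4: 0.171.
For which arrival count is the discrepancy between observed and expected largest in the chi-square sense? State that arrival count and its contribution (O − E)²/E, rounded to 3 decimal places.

1, 2.335

Expected counts E_i = n·p_i: 111×0.238 = 26.418, 111×0.200 = 22.2, 111×0.166 = 18.426, 111×0.225 = 24.975, 111×0.171 = 18.981.
χ² = (30−26.418)²/26.418 + (15−22.2)²/22.2 + (23−18.426)²/18.426 + (21−24.975)²/24.975 + (22−18.981)²/18.981
   = 0.4857 + 2.3351 + 1.1354 + 0.6327 + 0.4802
The largest term is for 1: 2.335.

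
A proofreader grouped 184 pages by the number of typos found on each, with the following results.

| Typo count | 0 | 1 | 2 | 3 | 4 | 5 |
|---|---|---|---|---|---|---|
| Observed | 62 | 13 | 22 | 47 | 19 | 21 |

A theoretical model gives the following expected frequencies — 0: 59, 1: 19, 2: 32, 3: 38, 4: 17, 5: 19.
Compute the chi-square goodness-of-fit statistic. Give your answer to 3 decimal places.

7.750

χ² = (62−59)²/59 + (13−19)²/19 + (22−32)²/32 + (47−38)²/38 + (19−17)²/17 + (21−19)²/19
   = 0.1525 + 1.8947 + 3.1250 + 2.1316 + 0.2353 + 0.2105
Sum = 7.750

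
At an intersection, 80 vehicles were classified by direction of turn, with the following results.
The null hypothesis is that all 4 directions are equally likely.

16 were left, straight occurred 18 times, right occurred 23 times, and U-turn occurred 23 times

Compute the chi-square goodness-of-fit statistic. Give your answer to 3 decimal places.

1.900

Expected count for each of the 4 categories: 80/4 = 20.
left: (16 − 20)²/20 = 16/20 = 0.8000
straight: (18 − 20)²/20 = 4/20 = 0.2000
right: (23 − 20)²/20 = 9/20 = 0.4500
U-turn: (23 − 20)²/20 = 9/20 = 0.4500
Sum = 1.900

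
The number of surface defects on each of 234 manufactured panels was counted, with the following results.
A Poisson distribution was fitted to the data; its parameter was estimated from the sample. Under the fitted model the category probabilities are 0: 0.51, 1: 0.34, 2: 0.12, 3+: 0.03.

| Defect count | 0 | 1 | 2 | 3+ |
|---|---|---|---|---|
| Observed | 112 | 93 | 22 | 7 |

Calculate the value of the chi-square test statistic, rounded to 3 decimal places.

Expected counts E_i = n·p_i: 234×0.51 = 119.34, 234×0.34 = 79.56, 234×0.12 = 28.08, 234×0.03 = 7.02.
0: (112 − 119.34)²/119.34 = 53.8756/119.34 = 0.4514
1: (93 − 79.56)²/79.56 = 180.6336/79.56 = 2.2704
2: (22 − 28.08)²/28.08 = 36.9664/28.08 = 1.3165
3+: (7 − 7.02)²/7.02 = 0.0004/7.02 = 0.0001
Sum = 4.038

4.038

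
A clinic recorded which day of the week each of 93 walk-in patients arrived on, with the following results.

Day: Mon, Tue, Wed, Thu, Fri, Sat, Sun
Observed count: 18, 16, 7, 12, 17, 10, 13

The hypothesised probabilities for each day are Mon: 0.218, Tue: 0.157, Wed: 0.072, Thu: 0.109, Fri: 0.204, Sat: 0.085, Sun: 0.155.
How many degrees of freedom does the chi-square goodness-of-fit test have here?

There are k = 7 categories and no parameters were estimated from the data, so df = 7 − 1 = 6.

6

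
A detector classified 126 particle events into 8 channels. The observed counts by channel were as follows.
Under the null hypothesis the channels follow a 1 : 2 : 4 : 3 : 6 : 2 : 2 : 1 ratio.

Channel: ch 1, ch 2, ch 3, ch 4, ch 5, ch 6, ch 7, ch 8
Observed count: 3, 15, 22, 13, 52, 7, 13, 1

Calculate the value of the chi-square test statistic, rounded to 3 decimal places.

Ratio total = 21. Expected counts: 126×1/21 = 6, 126×2/21 = 12, 126×4/21 = 24, 126×3/21 = 18, 126×6/21 = 36, 126×2/21 = 12, 126×2/21 = 12, 126×1/21 = 6.
ch 1: (3 − 6)²/6 = 9/6 = 1.5000
ch 2: (15 − 12)²/12 = 9/12 = 0.7500
ch 3: (22 − 24)²/24 = 4/24 = 0.1667
ch 4: (13 − 18)²/18 = 25/18 = 1.3889
ch 5: (52 − 36)²/36 = 256/36 = 7.1111
ch 6: (7 − 12)²/12 = 25/12 = 2.0833
ch 7: (13 − 12)²/12 = 1/12 = 0.0833
ch 8: (1 − 6)²/6 = 25/6 = 4.1667
Sum = 17.250

17.250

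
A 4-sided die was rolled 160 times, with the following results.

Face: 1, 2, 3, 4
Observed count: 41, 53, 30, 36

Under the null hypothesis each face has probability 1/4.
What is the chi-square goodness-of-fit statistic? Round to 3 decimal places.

Under H₀ each category has probability 1/4, so each expected count is 160/4 = 40.
1: (41 − 40)²/40 = 1/40 = 0.0250
2: (53 − 40)²/40 = 169/40 = 4.2250
3: (30 − 40)²/40 = 100/40 = 2.5000
4: (36 − 40)²/40 = 16/40 = 0.4000
Sum = 7.150

7.150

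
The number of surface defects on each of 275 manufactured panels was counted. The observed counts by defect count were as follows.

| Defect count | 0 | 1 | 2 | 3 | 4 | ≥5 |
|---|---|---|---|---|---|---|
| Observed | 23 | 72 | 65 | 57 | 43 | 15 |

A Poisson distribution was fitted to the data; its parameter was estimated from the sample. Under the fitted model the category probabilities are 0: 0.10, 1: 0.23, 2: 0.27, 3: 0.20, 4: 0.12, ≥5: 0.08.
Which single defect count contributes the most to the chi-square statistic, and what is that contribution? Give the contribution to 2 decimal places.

4, 3.03

Expected counts E_i = n·p_i: 275×0.10 = 27.5, 275×0.23 = 63.25, 275×0.27 = 74.25, 275×0.20 = 55, 275×0.12 = 33, 275×0.08 = 22.
χ² = (23−27.5)²/27.5 + (72−63.25)²/63.25 + (65−74.25)²/74.25 + (57−55)²/55 + (43−33)²/33 + (15−22)²/22
   = 0.736 + 1.210 + 1.152 + 0.073 + 3.030 + 2.227
The largest term is for 4: 3.03.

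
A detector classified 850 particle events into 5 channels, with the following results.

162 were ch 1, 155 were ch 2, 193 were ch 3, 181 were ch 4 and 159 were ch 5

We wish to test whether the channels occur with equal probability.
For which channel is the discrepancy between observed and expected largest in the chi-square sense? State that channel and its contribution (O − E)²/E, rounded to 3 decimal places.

Expected count for each of the 5 categories: 850/5 = 170.
ch 1: (162 − 170)²/170 = 64/170 = 0.3765
ch 2: (155 − 170)²/170 = 225/170 = 1.3235
ch 3: (193 − 170)²/170 = 529/170 = 3.1118
ch 4: (181 − 170)²/170 = 121/170 = 0.7118
ch 5: (159 − 170)²/170 = 121/170 = 0.7118
The largest term is for ch 3: 3.112.

ch 3, 3.112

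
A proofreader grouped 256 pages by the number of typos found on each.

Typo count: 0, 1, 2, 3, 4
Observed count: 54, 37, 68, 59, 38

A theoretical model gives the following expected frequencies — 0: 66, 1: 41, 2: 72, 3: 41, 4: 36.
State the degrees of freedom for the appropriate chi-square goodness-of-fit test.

4

There are k = 5 categories and no parameters were estimated from the data, so df = 5 − 1 = 4.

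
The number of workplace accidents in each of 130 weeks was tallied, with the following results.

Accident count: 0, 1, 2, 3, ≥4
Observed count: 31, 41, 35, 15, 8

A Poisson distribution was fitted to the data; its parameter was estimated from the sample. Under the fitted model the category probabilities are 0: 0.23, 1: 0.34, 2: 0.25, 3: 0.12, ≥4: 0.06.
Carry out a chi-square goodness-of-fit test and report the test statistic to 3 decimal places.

0.493

Expected counts E_i = n·p_i: 130×0.23 = 29.9, 130×0.34 = 44.2, 130×0.25 = 32.5, 130×0.12 = 15.6, 130×0.06 = 7.8.
cat         O        E   (O−E)²/E
0          31     29.9     0.0405
1          41     44.2     0.2317
2          35     32.5     0.1923
3          15     15.6     0.0231
≥4          8      7.8     0.0051
Sum = 0.493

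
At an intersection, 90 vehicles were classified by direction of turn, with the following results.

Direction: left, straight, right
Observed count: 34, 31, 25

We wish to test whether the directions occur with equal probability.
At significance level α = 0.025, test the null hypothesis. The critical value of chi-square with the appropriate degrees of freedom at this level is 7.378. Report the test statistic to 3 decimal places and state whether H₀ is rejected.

Expected count for each of the 3 categories: 90/3 = 30.
χ² = (34−30)²/30 + (31−30)²/30 + (25−30)²/30
   = 0.5333 + 0.0333 + 0.8333
Sum = 1.400
df = 2. Since 1.400 < 7.378, we do not reject H₀.

1.400; do not reject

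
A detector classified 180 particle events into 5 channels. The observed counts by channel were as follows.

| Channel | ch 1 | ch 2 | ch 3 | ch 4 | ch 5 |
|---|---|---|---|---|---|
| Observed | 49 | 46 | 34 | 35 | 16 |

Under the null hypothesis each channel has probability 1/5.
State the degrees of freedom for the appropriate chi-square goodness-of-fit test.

4

There are k = 5 categories and no parameters were estimated from the data, so df = 5 − 1 = 4.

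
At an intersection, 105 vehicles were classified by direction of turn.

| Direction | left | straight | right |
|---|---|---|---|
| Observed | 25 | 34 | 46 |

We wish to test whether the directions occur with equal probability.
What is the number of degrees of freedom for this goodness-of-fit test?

2

There are k = 3 categories and no parameters were estimated from the data, so df = 3 − 1 = 2.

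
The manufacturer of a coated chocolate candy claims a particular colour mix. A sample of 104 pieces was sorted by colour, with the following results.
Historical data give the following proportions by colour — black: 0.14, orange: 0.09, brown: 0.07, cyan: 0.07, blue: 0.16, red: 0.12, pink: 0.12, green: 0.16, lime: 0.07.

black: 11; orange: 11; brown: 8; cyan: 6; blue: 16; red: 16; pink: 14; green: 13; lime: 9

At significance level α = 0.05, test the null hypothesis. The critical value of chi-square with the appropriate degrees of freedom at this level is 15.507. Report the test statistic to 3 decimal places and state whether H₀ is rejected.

3.859; do not reject

Expected counts E_i = n·p_i: 104×0.14 = 14.56, 104×0.09 = 9.36, 104×0.07 = 7.28, 104×0.07 = 7.28, 104×0.16 = 16.64, 104×0.12 = 12.48, 104×0.12 = 12.48, 104×0.16 = 16.64, 104×0.07 = 7.28.
cat         O        E   (O−E)²/E
black      11    14.56     0.8704
orange     11     9.36     0.2874
brown       8     7.28     0.0712
cyan        6     7.28     0.2251
blue       16    16.64     0.0246
red        16    12.48     0.9928
pink       14    12.48     0.1851
green      13    16.64     0.7963
lime        9     7.28     0.4064
Sum = 3.859
df = 8. Since 3.859 < 15.507, we do not reject H₀.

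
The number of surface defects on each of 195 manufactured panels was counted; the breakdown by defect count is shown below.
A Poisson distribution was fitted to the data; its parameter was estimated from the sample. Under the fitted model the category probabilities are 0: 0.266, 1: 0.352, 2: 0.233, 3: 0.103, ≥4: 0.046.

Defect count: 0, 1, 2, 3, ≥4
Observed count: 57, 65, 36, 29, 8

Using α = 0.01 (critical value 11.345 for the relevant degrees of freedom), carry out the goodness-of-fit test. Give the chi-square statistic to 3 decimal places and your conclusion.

Expected counts E_i = n·p_i: 195×0.266 = 51.87, 195×0.352 = 68.64, 195×0.233 = 45.435, 195×0.103 = 20.085, 195×0.046 = 8.97.
χ² = (57−51.87)²/51.87 + (65−68.64)²/68.64 + (36−45.435)²/45.435 + (29−20.085)²/20.085 + (8−8.97)²/8.97
   = 0.5074 + 0.1930 + 1.9593 + 3.9570 + 0.1049
Sum = 6.722
df = 3. Since 6.722 < 11.345, we do not reject H₀.

6.722; do not reject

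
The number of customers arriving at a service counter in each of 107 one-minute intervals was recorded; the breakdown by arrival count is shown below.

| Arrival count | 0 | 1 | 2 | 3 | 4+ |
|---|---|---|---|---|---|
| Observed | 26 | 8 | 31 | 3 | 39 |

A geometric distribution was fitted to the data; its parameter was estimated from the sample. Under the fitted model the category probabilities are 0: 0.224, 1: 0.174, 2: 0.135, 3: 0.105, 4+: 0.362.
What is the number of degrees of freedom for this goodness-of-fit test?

3

There are k = 5 categories and 1 parameter estimated from the data, so df = 5 − 1 − 1 = 3.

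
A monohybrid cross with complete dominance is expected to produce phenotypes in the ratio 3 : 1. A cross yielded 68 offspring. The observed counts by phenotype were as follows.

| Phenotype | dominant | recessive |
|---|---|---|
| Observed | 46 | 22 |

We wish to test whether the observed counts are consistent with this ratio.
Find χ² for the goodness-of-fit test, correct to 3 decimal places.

1.961

Ratio total = 4. Expected counts: 68×3/4 = 51, 68×1/4 = 17.
χ² = (46−51)²/51 + (22−17)²/17
   = 0.4902 + 1.4706
Sum = 1.961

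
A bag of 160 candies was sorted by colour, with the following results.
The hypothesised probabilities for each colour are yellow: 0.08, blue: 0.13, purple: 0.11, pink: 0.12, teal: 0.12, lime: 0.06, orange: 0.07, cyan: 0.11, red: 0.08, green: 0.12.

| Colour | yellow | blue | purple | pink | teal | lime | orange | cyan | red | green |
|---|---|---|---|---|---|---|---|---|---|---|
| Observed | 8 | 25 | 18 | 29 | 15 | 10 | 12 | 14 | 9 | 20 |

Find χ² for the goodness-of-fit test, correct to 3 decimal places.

10.550

Expected counts E_i = n·p_i: 160×0.08 = 12.8, 160×0.13 = 20.8, 160×0.11 = 17.6, 160×0.12 = 19.2, 160×0.12 = 19.2, 160×0.06 = 9.6, 160×0.07 = 11.2, 160×0.11 = 17.6, 160×0.08 = 12.8, 160×0.12 = 19.2.
χ² = (8−12.8)²/12.8 + (25−20.8)²/20.8 + (18−17.6)²/17.6 + (29−19.2)²/19.2 + (15−19.2)²/19.2 + (10−9.6)²/9.6 + (12−11.2)²/11.2 + (14−17.6)²/17.6 + (9−12.8)²/12.8 + (20−19.2)²/19.2
   = 1.8000 + 0.8481 + 0.0091 + 5.0021 + 0.9188 + 0.0167 + 0.0571 + 0.7364 + 1.1281 + 0.0333
Sum = 10.550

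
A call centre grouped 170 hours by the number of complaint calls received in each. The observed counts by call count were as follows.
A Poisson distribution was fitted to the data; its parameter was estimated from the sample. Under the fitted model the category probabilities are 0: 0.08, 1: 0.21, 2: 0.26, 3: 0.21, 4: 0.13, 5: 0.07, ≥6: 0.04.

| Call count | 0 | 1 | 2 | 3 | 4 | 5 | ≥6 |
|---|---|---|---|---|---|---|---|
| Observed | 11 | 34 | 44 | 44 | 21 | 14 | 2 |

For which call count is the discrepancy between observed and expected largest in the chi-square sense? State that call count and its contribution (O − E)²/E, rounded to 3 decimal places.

Expected counts E_i = n·p_i: 170×0.08 = 13.6, 170×0.21 = 35.7, 170×0.26 = 44.2, 170×0.21 = 35.7, 170×0.13 = 22.1, 170×0.07 = 11.9, 170×0.04 = 6.8.
cat         O        E   (O−E)²/E
0          11     13.6     0.4971
1          34     35.7     0.0810
2          44     44.2     0.0009
3          44     35.7     1.9297
4          21     22.1     0.0548
5          14     11.9     0.3706
≥6          2      6.8     3.3882
The largest term is for ≥6: 3.388.

≥6, 3.388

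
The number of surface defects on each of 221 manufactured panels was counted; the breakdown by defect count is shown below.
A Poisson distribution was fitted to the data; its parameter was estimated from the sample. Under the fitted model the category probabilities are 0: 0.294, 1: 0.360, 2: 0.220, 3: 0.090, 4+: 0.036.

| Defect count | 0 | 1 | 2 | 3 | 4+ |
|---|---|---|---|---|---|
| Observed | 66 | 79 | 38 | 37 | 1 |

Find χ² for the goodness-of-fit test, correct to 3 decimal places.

23.140

Expected counts E_i = n·p_i: 221×0.294 = 64.974, 221×0.360 = 79.56, 221×0.220 = 48.62, 221×0.090 = 19.89, 221×0.036 = 7.956.
0: (66 − 64.974)²/64.974 = 1.052676/64.974 = 0.0162
1: (79 − 79.56)²/79.56 = 0.3136/79.56 = 0.0039
2: (38 − 48.62)²/48.62 = 112.7844/48.62 = 2.3197
3: (37 − 19.89)²/19.89 = 292.7521/19.89 = 14.7186
4+: (1 − 7.956)²/7.956 = 48.385936/7.956 = 6.0817
Sum = 23.140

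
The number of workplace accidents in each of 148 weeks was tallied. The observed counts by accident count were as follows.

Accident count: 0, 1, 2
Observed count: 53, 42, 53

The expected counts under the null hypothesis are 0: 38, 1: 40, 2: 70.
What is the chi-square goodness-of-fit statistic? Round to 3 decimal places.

χ² = (53−38)²/38 + (42−40)²/40 + (53−70)²/70
   = 5.9211 + 0.1000 + 4.1286
Sum = 10.150

10.150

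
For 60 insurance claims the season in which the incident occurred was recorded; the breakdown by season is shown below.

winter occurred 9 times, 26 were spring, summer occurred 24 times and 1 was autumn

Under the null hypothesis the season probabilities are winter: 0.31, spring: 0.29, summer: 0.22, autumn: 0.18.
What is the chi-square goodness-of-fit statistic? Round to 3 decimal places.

Expected counts E_i = n·p_i: 60×0.31 = 18.6, 60×0.29 = 17.4, 60×0.22 = 13.2, 60×0.18 = 10.8.
winter: (9 − 18.6)²/18.6 = 92.16/18.6 = 4.9548
spring: (26 − 17.4)²/17.4 = 73.96/17.4 = 4.2506
summer: (24 − 13.2)²/13.2 = 116.64/13.2 = 8.8364
autumn: (1 − 10.8)²/10.8 = 96.04/10.8 = 8.8926
Sum = 26.934

26.934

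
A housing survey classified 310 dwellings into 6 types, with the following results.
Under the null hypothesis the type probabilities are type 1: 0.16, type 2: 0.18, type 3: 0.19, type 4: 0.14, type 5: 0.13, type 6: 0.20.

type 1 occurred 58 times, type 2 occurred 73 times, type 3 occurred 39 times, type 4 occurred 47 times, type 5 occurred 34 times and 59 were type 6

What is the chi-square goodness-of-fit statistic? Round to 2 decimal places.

Expected counts E_i = n·p_i: 310×0.16 = 49.6, 310×0.18 = 55.8, 310×0.19 = 58.9, 310×0.14 = 43.4, 310×0.13 = 40.3, 310×0.20 = 62.
type 1: (58 − 49.6)²/49.6 = 70.56/49.6 = 1.423
type 2: (73 − 55.8)²/55.8 = 295.84/55.8 = 5.302
type 3: (39 − 58.9)²/58.9 = 396.01/58.9 = 6.723
type 4: (47 − 43.4)²/43.4 = 12.96/43.4 = 0.299
type 5: (34 − 40.3)²/40.3 = 39.69/40.3 = 0.985
type 6: (59 − 62)²/62 = 9/62 = 0.145
Sum = 14.88

14.88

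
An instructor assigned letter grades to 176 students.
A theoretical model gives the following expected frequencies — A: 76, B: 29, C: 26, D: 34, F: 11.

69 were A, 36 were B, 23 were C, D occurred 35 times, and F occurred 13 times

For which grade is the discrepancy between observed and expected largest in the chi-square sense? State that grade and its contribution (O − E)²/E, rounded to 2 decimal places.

cat         O        E   (O−E)²/E
A          69       76      0.645
B          36       29      1.690
C          23       26      0.346
D          35       34      0.029
F          13       11      0.364
The largest term is for B: 1.69.

B, 1.69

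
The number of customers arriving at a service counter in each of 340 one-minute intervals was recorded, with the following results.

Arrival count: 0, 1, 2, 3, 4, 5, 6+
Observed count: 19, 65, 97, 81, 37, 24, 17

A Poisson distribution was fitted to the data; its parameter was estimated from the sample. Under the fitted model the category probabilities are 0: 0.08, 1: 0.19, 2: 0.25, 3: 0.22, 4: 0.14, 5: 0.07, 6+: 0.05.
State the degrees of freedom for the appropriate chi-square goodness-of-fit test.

5

There are k = 7 categories and 1 parameter estimated from the data, so df = 7 − 1 − 1 = 5.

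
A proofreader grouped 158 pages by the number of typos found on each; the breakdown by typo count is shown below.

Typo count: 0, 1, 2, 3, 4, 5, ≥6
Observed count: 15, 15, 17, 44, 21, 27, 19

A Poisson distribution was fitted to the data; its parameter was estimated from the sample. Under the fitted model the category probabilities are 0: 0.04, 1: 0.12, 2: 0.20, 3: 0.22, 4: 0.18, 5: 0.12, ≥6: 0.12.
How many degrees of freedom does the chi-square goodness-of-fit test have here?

5

There are k = 7 categories and 1 parameter estimated from the data, so df = 7 − 1 − 1 = 5.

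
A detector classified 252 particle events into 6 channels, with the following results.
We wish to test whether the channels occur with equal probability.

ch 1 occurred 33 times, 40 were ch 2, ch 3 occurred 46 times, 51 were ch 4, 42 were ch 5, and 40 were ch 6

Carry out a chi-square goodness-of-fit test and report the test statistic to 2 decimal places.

Expected count for each of the 6 categories: 252/6 = 42.
χ² = (33−42)²/42 + (40−42)²/42 + (46−42)²/42 + (51−42)²/42 + (42−42)²/42 + (40−42)²/42
   = 1.929 + 0.095 + 0.381 + 1.929 + 0.000 + 0.095
Sum = 4.43

4.43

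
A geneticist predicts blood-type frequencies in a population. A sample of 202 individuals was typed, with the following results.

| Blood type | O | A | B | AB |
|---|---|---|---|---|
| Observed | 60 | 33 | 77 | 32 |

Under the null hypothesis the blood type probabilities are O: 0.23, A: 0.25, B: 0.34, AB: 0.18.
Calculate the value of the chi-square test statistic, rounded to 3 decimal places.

Expected counts E_i = n·p_i: 202×0.23 = 46.46, 202×0.25 = 50.5, 202×0.34 = 68.68, 202×0.18 = 36.36.
χ² = (60−46.46)²/46.46 + (33−50.5)²/50.5 + (77−68.68)²/68.68 + (32−36.36)²/36.36
   = 3.9460 + 6.0644 + 1.0079 + 0.5228
Sum = 11.541

11.541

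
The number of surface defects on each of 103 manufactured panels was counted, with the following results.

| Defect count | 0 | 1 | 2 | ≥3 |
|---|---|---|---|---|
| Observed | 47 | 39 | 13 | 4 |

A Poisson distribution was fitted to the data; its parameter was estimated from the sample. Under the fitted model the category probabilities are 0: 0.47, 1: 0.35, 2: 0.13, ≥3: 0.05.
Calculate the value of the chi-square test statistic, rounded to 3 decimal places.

0.551

Expected counts E_i = n·p_i: 103×0.47 = 48.41, 103×0.35 = 36.05, 103×0.13 = 13.39, 103×0.05 = 5.15.
χ² = (47−48.41)²/48.41 + (39−36.05)²/36.05 + (13−13.39)²/13.39 + (4−5.15)²/5.15
   = 0.0411 + 0.2414 + 0.0114 + 0.2568
Sum = 0.551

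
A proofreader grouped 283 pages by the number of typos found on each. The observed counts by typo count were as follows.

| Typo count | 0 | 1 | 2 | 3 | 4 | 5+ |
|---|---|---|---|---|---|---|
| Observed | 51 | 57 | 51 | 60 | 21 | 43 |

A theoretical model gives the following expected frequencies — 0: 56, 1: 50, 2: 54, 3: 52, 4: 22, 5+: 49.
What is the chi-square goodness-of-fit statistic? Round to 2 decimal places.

3.60

0: (51 − 56)²/56 = 25/56 = 0.446
1: (57 − 50)²/50 = 49/50 = 0.980
2: (51 − 54)²/54 = 9/54 = 0.167
3: (60 − 52)²/52 = 64/52 = 1.231
4: (21 − 22)²/22 = 1/22 = 0.045
5+: (43 − 49)²/49 = 36/49 = 0.735
Sum = 3.60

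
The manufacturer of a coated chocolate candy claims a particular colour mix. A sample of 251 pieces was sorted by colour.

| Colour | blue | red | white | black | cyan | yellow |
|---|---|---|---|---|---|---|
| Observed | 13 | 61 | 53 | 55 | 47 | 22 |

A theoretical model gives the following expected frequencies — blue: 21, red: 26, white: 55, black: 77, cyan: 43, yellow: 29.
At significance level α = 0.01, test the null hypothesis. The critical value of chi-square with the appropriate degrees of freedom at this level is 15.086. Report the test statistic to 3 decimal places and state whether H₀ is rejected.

58.583; reject

χ² = (13−21)²/21 + (61−26)²/26 + (53−55)²/55 + (55−77)²/77 + (47−43)²/43 + (22−29)²/29
   = 3.0476 + 47.1154 + 0.0727 + 6.2857 + 0.3721 + 1.6897
Sum = 58.583
df = 5. Since 58.583 > 15.086, we reject H₀.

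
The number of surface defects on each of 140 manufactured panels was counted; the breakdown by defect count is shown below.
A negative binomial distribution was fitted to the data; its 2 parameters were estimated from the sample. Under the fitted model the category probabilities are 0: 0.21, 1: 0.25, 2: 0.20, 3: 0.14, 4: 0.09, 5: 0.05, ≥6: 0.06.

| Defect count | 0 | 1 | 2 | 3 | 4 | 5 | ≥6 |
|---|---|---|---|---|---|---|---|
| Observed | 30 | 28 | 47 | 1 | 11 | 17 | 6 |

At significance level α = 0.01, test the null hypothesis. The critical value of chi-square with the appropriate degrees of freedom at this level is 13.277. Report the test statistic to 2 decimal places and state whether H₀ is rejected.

Expected counts E_i = n·p_i: 140×0.21 = 29.4, 140×0.25 = 35, 140×0.20 = 28, 140×0.14 = 19.6, 140×0.09 = 12.6, 140×0.05 = 7, 140×0.06 = 8.4.
cat         O        E   (O−E)²/E
0          30     29.4      0.012
1          28       35      1.400
2          47       28     12.893
3           1     19.6     17.651
4          11     12.6      0.203
5          17        7     14.286
≥6          6      8.4      0.686
Sum = 47.13
df = 4. Since 47.13 > 13.277, we reject H₀.

47.13; reject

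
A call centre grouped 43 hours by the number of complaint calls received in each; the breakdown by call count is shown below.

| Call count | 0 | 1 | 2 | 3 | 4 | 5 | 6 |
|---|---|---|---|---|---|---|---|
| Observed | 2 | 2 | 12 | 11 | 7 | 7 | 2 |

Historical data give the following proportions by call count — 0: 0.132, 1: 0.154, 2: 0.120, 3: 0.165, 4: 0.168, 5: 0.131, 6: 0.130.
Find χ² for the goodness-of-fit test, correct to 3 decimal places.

19.467

Expected counts E_i = n·p_i: 43×0.132 = 5.676, 43×0.154 = 6.622, 43×0.120 = 5.16, 43×0.165 = 7.095, 43×0.168 = 7.224, 43×0.131 = 5.633, 43×0.130 = 5.59.
cat         O        E   (O−E)²/E
0           2    5.676     2.3807
1           2    6.622     3.2260
2          12     5.16     9.0670
3          11    7.095     2.1493
4           7    7.224     0.0069
5           7    5.633     0.3317
6           2     5.59     2.3056
Sum = 19.467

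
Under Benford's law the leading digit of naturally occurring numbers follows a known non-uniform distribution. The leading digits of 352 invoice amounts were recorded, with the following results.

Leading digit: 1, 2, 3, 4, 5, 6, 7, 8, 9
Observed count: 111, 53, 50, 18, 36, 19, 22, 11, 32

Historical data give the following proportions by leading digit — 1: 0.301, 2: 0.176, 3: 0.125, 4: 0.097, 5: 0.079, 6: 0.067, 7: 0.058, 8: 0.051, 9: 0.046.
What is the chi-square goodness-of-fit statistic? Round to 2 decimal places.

Expected counts E_i = n·p_i: 352×0.301 = 105.952, 352×0.176 = 61.952, 352×0.125 = 44, 352×0.097 = 34.144, 352×0.079 = 27.808, 352×0.067 = 23.584, 352×0.058 = 20.416, 352×0.051 = 17.952, 352×0.046 = 16.192.
χ² = (111−105.952)²/105.952 + (53−61.952)²/61.952 + (50−44)²/44 + (18−34.144)²/34.144 + (36−27.808)²/27.808 + (19−23.584)²/23.584 + (22−20.416)²/20.416 + (11−17.952)²/17.952 + (32−16.192)²/16.192
   = 0.241 + 1.294 + 0.818 + 7.633 + 2.413 + 0.891 + 0.123 + 2.692 + 15.433
Sum = 31.54

31.54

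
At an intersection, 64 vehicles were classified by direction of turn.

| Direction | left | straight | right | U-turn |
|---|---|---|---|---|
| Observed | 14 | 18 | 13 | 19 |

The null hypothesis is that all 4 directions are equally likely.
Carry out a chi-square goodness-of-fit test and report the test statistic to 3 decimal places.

1.625

Expected count for each of the 4 categories: 64/4 = 16.
left: (14 − 16)²/16 = 4/16 = 0.2500
straight: (18 − 16)²/16 = 4/16 = 0.2500
right: (13 − 16)²/16 = 9/16 = 0.5625
U-turn: (19 − 16)²/16 = 9/16 = 0.5625
Sum = 1.625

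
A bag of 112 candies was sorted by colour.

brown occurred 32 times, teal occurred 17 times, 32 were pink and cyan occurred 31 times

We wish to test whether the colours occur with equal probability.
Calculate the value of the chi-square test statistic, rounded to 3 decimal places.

Under H₀ each category has probability 1/4, so each expected count is 112/4 = 28.
brown: (32 − 28)²/28 = 16/28 = 0.5714
teal: (17 − 28)²/28 = 121/28 = 4.3214
pink: (32 − 28)²/28 = 16/28 = 0.5714
cyan: (31 − 28)²/28 = 9/28 = 0.3214
Sum = 5.786

5.786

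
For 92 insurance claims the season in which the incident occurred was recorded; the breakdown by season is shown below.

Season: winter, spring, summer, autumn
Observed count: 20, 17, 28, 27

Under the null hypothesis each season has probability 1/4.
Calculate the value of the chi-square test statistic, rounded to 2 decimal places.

Expected count for each of the 4 categories: 92/4 = 23.
χ² = (20−23)²/23 + (17−23)²/23 + (28−23)²/23 + (27−23)²/23
   = 0.391 + 1.565 + 1.087 + 0.696
Sum = 3.74

3.74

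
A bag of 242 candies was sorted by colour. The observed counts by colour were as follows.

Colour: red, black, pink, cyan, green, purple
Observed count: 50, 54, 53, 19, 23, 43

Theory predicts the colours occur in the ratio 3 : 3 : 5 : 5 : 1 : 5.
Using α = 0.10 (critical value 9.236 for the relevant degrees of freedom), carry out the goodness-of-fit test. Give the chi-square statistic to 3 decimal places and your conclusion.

Ratio total = 22. Expected counts: 242×3/22 = 33, 242×3/22 = 33, 242×5/22 = 55, 242×5/22 = 55, 242×1/22 = 11, 242×5/22 = 55.
χ² = (50−33)²/33 + (54−33)²/33 + (53−55)²/55 + (19−55)²/55 + (23−11)²/11 + (43−55)²/55
   = 8.7576 + 13.3636 + 0.0727 + 23.5636 + 13.0909 + 2.6182
Sum = 61.467
df = 5. Since 61.467 > 9.236, we reject H₀.

61.467; reject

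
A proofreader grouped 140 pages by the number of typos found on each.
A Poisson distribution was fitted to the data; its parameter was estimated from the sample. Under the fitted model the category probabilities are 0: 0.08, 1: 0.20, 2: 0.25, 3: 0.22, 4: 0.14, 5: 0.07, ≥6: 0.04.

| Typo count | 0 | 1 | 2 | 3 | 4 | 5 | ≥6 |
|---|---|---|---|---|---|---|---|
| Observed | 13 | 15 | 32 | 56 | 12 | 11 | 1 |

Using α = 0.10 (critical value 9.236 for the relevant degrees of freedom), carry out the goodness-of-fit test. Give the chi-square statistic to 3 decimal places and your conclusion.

34.073; reject

Expected counts E_i = n·p_i: 140×0.08 = 11.2, 140×0.20 = 28, 140×0.25 = 35, 140×0.22 = 30.8, 140×0.14 = 19.6, 140×0.07 = 9.8, 140×0.04 = 5.6.
χ² = (13−11.2)²/11.2 + (15−28)²/28 + (32−35)²/35 + (56−30.8)²/30.8 + (12−19.6)²/19.6 + (11−9.8)²/9.8 + (1−5.6)²/5.6
   = 0.2893 + 6.0357 + 0.2571 + 20.6182 + 2.9469 + 0.1469 + 3.7786
Sum = 34.073
df = 5. Since 34.073 > 9.236, we reject H₀.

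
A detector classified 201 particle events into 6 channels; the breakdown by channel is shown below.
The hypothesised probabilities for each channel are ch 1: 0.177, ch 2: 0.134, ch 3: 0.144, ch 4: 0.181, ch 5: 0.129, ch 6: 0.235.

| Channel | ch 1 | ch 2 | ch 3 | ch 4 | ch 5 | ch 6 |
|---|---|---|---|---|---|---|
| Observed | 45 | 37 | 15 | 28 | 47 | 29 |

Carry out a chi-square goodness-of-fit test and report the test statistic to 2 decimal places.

39.07

Expected counts E_i = n·p_i: 201×0.177 = 35.577, 201×0.134 = 26.934, 201×0.144 = 28.944, 201×0.181 = 36.381, 201×0.129 = 25.929, 201×0.235 = 47.235.
cat         O        E   (O−E)²/E
ch 1       45   35.577      2.496
ch 2       37   26.934      3.762
ch 3       15   28.944      6.718
ch 4       28   36.381      1.931
ch 5       47   25.929     17.123
ch 6       29   47.235      7.040
Sum = 39.07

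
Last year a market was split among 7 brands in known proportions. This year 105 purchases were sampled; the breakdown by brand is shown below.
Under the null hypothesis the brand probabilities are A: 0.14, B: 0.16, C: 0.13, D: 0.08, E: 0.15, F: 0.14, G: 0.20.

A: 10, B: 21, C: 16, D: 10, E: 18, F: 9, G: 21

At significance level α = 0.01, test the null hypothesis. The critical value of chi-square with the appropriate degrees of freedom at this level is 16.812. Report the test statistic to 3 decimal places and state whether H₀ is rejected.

Expected counts E_i = n·p_i: 105×0.14 = 14.7, 105×0.16 = 16.8, 105×0.13 = 13.65, 105×0.08 = 8.4, 105×0.15 = 15.75, 105×0.14 = 14.7, 105×0.20 = 21.
cat         O        E   (O−E)²/E
A          10     14.7     1.5027
B          21     16.8     1.0500
C          16    13.65     0.4046
D          10      8.4     0.3048
E          18    15.75     0.3214
F           9     14.7     2.2102
G          21       21     0.0000
Sum = 5.794
df = 6. Since 5.794 < 16.812, we do not reject H₀.

5.794; do not reject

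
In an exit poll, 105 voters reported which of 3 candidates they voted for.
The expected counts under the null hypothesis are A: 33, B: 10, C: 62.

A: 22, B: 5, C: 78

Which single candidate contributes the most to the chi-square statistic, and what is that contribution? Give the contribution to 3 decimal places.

C, 4.129

cat         O        E   (O−E)²/E
A          22       33     3.6667
B           5       10     2.5000
C          78       62     4.1290
The largest term is for C: 4.129.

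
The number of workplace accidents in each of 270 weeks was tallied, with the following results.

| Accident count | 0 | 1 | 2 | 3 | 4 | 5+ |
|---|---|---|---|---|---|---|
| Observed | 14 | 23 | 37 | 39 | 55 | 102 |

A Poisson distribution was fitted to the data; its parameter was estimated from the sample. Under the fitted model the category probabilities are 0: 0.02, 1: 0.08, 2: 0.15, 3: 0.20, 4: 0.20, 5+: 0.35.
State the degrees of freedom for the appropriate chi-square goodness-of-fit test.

4

There are k = 6 categories and 1 parameter estimated from the data, so df = 6 − 1 − 1 = 4.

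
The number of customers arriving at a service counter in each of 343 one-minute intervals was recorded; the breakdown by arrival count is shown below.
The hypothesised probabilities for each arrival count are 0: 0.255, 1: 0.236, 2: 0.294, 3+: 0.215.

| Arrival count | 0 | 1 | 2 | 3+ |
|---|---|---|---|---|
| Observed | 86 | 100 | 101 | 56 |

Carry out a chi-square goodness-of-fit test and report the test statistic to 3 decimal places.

Expected counts E_i = n·p_i: 343×0.255 = 87.465, 343×0.236 = 80.948, 343×0.294 = 100.842, 343×0.215 = 73.745.
0: (86 − 87.465)²/87.465 = 2.146225/87.465 = 0.0245
1: (100 − 80.948)²/80.948 = 362.978704/80.948 = 4.4841
2: (101 − 100.842)²/100.842 = 0.024964/100.842 = 0.0002
3+: (56 − 73.745)²/73.745 = 314.885025/73.745 = 4.2699
Sum = 8.779

8.779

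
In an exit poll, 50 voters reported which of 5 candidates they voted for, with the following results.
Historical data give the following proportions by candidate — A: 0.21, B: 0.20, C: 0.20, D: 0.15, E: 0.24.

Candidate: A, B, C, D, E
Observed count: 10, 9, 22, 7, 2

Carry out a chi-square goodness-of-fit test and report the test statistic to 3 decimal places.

22.890

Expected counts E_i = n·p_i: 50×0.21 = 10.5, 50×0.20 = 10, 50×0.20 = 10, 50×0.15 = 7.5, 50×0.24 = 12.
A: (10 − 10.5)²/10.5 = 0.25/10.5 = 0.0238
B: (9 − 10)²/10 = 1/10 = 0.1000
C: (22 − 10)²/10 = 144/10 = 14.4000
D: (7 − 7.5)²/7.5 = 0.25/7.5 = 0.0333
E: (2 − 12)²/12 = 100/12 = 8.3333
Sum = 22.890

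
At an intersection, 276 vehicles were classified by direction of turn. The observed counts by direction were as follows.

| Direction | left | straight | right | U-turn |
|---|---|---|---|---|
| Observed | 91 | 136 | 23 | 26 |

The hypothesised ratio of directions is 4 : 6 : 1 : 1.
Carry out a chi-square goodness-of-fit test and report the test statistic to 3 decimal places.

Ratio total = 12. Expected counts: 276×4/12 = 92, 276×6/12 = 138, 276×1/12 = 23, 276×1/12 = 23.
cat           O        E   (O−E)²/E
left         91       92     0.0109
straight    136      138     0.0290
right        23       23     0.0000
U-turn       26       23     0.3913
Sum = 0.431

0.431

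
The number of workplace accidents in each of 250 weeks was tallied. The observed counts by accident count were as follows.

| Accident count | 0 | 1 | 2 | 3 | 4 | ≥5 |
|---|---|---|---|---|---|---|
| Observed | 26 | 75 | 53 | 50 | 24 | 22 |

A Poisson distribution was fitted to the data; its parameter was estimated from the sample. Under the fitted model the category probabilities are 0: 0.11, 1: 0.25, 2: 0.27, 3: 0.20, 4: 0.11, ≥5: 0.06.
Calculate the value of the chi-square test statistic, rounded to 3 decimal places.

Expected counts E_i = n·p_i: 250×0.11 = 27.5, 250×0.25 = 62.5, 250×0.27 = 67.5, 250×0.20 = 50, 250×0.11 = 27.5, 250×0.06 = 15.
cat         O        E   (O−E)²/E
0          26     27.5     0.0818
1          75     62.5     2.5000
2          53     67.5     3.1148
3          50       50     0.0000
4          24     27.5     0.4455
≥5         22       15     3.2667
Sum = 9.409

9.409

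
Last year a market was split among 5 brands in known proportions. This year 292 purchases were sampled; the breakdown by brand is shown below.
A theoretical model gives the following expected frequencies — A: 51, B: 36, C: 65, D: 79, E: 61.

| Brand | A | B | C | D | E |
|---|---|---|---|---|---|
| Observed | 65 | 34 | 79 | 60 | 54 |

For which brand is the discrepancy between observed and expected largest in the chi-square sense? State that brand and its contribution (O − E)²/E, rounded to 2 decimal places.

A: (65 − 51)²/51 = 196/51 = 3.843
B: (34 − 36)²/36 = 4/36 = 0.111
C: (79 − 65)²/65 = 196/65 = 3.015
D: (60 − 79)²/79 = 361/79 = 4.570
E: (54 − 61)²/61 = 49/61 = 0.803
The largest term is for D: 4.57.

D, 4.57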